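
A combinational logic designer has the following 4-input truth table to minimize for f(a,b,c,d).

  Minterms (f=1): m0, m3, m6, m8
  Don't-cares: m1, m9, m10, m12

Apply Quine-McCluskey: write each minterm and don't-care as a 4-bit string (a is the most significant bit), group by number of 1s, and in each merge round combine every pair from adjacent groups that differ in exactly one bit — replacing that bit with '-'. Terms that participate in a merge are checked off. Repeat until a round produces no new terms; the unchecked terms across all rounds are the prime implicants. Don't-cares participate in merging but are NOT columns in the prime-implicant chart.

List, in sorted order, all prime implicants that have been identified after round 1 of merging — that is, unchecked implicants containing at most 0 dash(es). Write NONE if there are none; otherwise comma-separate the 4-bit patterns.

0110

Round 0: 0000✓ 0001✓ 0011✓ 0110 1000✓ 1001✓ 1010✓ 1100✓
Round 1: -000✓ -001✓ 00-1 000-✓ 1-00 10-0 100-✓
Round 2: -00-
PIs = {-00-, 00-1, 0110, 1-00, 10-0}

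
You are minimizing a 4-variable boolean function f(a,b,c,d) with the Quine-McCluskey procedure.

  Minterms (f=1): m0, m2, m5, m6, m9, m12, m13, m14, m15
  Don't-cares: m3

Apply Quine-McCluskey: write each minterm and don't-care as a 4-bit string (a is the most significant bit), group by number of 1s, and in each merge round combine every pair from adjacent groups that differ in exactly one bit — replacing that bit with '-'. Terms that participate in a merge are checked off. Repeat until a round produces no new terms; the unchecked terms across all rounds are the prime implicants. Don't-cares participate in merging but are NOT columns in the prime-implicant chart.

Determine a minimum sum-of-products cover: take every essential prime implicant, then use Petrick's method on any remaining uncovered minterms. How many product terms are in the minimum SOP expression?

5

size-2^0 implicants → 0000(✓)  0010(✓)  0011(✓)  0101(✓)  0110(✓)  1001(✓)  1100(✓)  1101(✓)  1110(✓)  1111(✓)
size-2^1 implicants → -101  -110  0-10  00-0  001-  1-01  11-0(✓)  11-1(✓)  110-(✓)  111-(✓)
size-2^2 implicants → 11--
Unchecked terms (primes): -101, -110, 0-10, 00-0, 001-, 1-01, 11--
Minterm coverage:
  m0 ⊆ 00-0 [E]
  m2 ⊆ 0-10,00-0,001-
  m5 ⊆ -101 [E]
  m6 ⊆ -110,0-10
  m9 ⊆ 1-01 [E]
  m12 ⊆ 11-- [E]
  m13 ⊆ -101,1-01,11--
  m14 ⊆ -110,11--
  m15 ⊆ 11-- [E]
E = {-101, 00-0, 1-01, 11--}
Petrick residual → -110
Cover = bc'd + bcd' + a'b'd' + ac'd + ab  |cover|=5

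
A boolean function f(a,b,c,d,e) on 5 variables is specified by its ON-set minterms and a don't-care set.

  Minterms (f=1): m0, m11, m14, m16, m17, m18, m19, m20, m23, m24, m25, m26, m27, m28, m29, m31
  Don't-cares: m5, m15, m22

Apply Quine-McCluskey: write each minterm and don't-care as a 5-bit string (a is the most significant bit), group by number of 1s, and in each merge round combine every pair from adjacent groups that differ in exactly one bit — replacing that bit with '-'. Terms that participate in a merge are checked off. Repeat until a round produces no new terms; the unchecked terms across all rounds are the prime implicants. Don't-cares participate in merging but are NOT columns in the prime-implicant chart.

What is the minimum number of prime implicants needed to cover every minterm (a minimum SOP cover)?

7

[col 0] 00000*, 00101, 01011*, 01110*, 01111*, 10000*, 10001*, 10010*, 10011*, 10100*, 10110*, 10111*, 11000*, 11001*, 11010*, 11011*, 11100*, 11101*, 11111*
[col 1] -0000, -1011*, -1111*, 01-11*, 0111-, 1-000*, 1-001*, 1-010*, 1-011*, 1-100*, 1-111*, 10-00*, 10-10*, 10-11*, 100-0*, 100-1*, 1000-*, 1001-*, 101-0*, 1011-*, 11-00*, 11-01*, 11-11*, 110-0*, 110-1*, 1100-*, 1101-*, 111-1*, 1110-*
[col 2] -1-11, 1--00, 1--11, 1-0-0*, 1-0-1*, 1-00-*, 1-01-*, 10--0, 10-1-, 100--*, 11--1, 11-0-, 110--*
[col 3] 1-0--
Prime implicants: -0000, -1-11, 00101, 0111-, 1--00, 1--11, 1-0--, 10--0, 10-1-, 11--1, 11-0-
PI chart (minterm → PIs covering it):
  0 | -0000  (sole → essential)
  11 | -1-11  (sole → essential)
  14 | 0111-  (sole → essential)
  16 | -0000,1--00,1-0--,10--0
  17 | 1-0--  (sole → essential)
  18 | 1-0--,10--0,10-1-
  19 | 1--11,1-0--,10-1-
  20 | 1--00,10--0
  23 | 1--11,10-1-
  24 | 1--00,1-0--,11-0-
  25 | 1-0--,11--1,11-0-
  26 | 1-0--  (sole → essential)
  27 | -1-11,1--11,1-0--,11--1
  28 | 1--00,11-0-
  29 | 11--1,11-0-
  31 | -1-11,1--11,11--1
Essential prime implicants: -0000, -1-11, 0111-, 1-0--
Petrick residual → 1--00, 1--11, 11--1
Minimum SOP uses 7 PIs: b'c'd'e' + bde + a'bcd + ad'e' + ade + ac' + abe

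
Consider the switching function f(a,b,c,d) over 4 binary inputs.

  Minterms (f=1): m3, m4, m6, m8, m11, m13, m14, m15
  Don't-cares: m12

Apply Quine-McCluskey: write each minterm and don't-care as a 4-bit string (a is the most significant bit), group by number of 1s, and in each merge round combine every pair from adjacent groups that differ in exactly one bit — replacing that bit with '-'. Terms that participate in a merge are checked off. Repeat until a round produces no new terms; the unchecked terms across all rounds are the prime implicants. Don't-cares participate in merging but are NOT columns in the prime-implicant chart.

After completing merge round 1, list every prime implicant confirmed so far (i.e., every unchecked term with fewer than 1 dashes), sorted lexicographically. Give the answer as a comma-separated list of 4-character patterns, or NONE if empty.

NONE

Round 0: 0011✓ 0100✓ 0110✓ 1000✓ 1011✓ 1100✓ 1101✓ 1110✓ 1111✓
Round 1: -011 -100✓ -110✓ 01-0✓ 1-00 1-11 11-0✓ 11-1✓ 110-✓ 111-✓
Round 2: -1-0 11--
PIs = {-011, -1-0, 1-00, 1-11, 11--}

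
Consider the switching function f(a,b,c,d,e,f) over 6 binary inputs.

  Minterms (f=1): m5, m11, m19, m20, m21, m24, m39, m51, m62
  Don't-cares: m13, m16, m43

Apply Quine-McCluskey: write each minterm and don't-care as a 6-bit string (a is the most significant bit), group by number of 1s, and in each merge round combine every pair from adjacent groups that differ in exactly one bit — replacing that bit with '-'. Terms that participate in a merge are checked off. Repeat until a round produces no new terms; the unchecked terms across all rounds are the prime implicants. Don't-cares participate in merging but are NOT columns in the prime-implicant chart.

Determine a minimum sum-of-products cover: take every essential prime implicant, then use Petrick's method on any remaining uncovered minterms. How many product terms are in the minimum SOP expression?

7

[col 0] 000101*, 001011*, 001101*, 010000*, 010011*, 010100*, 010101*, 011000*, 100111, 101011*, 110011*, 111110
[col 1] -01011, -10011, 0-0101, 00-101, 01-000, 010-00, 01010-
Prime implicants: -01011, -10011, 0-0101, 00-101, 01-000, 010-00, 01010-, 100111, 111110
PI chart (minterm → PIs covering it):
  5 | 0-0101,00-101
  11 | -01011  (sole → essential)
  19 | -10011  (sole → essential)
  20 | 010-00,01010-
  21 | 0-0101,01010-
  24 | 01-000  (sole → essential)
  39 | 100111  (sole → essential)
  51 | -10011  (sole → essential)
  62 | 111110  (sole → essential)
Essential prime implicants: -01011, -10011, 01-000, 100111, 111110
Petrick residual → 0-0101, 010-00
Minimum SOP uses 7 PIs: b'cd'ef + bc'd'ef + a'c'de'f + a'bd'e'f' + a'bc'e'f' + ab'c'def + abcdef'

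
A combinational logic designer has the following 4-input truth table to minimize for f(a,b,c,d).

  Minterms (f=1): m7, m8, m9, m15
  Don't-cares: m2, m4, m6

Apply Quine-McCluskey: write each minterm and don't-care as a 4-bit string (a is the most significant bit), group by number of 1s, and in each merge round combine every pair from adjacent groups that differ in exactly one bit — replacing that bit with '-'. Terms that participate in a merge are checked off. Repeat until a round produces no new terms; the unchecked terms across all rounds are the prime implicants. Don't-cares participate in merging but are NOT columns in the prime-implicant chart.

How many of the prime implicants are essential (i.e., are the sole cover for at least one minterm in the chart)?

2

[col 0] 0010*, 0100*, 0110*, 0111*, 1000*, 1001*, 1111*
[col 1] -111, 0-10, 01-0, 011-, 100-
Prime implicants: -111, 0-10, 01-0, 011-, 100-
PI chart (minterm → PIs covering it):
  7 | -111,011-
  8 | 100-  (sole → essential)
  9 | 100-  (sole → essential)
  15 | -111  (sole → essential)
Essential prime implicants: -111, 100-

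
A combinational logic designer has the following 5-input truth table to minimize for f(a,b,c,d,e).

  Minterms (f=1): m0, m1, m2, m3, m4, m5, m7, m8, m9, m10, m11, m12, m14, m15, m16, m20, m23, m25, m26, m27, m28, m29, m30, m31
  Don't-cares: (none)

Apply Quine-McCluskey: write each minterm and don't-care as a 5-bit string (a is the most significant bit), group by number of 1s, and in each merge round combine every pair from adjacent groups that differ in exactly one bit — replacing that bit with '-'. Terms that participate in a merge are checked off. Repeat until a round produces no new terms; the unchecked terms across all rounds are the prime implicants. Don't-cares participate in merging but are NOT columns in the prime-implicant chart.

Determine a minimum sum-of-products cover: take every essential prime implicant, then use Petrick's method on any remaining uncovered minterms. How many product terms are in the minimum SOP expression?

size-2^0 implicants → 00000(✓)  00001(✓)  00010(✓)  00011(✓)  00100(✓)  00101(✓)  00111(✓)  01000(✓)  01001(✓)  01010(✓)  01011(✓)  01100(✓)  01110(✓)  01111(✓)  10000(✓)  10100(✓)  10111(✓)  11001(✓)  11010(✓)  11011(✓)  11100(✓)  11101(✓)  11110(✓)  11111(✓)
size-2^1 implicants → -0000(✓)  -0100(✓)  -0111(✓)  -1001(✓)  -1010(✓)  -1011(✓)  -1100(✓)  -1110(✓)  -1111(✓)  0-000(✓)  0-001(✓)  0-010(✓)  0-011(✓)  0-100(✓)  0-111(✓)  00-00(✓)  00-01(✓)  00-11(✓)  000-0(✓)  000-1(✓)  0000-(✓)  0001-(✓)  001-1(✓)  0010-(✓)  01-00(✓)  01-10(✓)  01-11(✓)  010-0(✓)  010-1(✓)  0100-(✓)  0101-(✓)  011-0(✓)  0111-(✓)  1-100(✓)  1-111(✓)  10-00(✓)  11-01(✓)  11-10(✓)  11-11(✓)  110-1(✓)  1101-(✓)  111-0(✓)  111-1(✓)  1110-(✓)  1111-(✓)
size-2^2 implicants → --100  --111  -0-00  -1-10(✓)  -1-11(✓)  -10-1  -101-(✓)  -11-0  -111-(✓)  0--00  0--11  0-0-0(✓)  0-0-1(✓)  0-00-(✓)  0-01-(✓)  00--1  00-0-  000--(✓)  01--0  01-1-(✓)  010--(✓)  11--1  11-1-(✓)  111--
size-2^3 implicants → -1-1-  0-0--
Unchecked terms (primes): --100, --111, -0-00, -1-1-, -10-1, -11-0, 0--00, 0--11, 0-0--, 00--1, 00-0-, 01--0, 11--1, 111--
Minterm coverage:
  m0 ⊆ -0-00,0--00,0-0--,00-0-
  m1 ⊆ 0-0--,00--1,00-0-
  m2 ⊆ 0-0-- [E]
  m3 ⊆ 0--11,0-0--,00--1
  m4 ⊆ --100,-0-00,0--00,00-0-
  m5 ⊆ 00--1,00-0-
  m7 ⊆ --111,0--11,00--1
  m8 ⊆ 0--00,0-0--,01--0
  m9 ⊆ -10-1,0-0--
  m10 ⊆ -1-1-,0-0--,01--0
  m11 ⊆ -1-1-,-10-1,0--11,0-0--
  m12 ⊆ --100,-11-0,0--00,01--0
  m14 ⊆ -1-1-,-11-0,01--0
  m15 ⊆ --111,-1-1-,0--11
  m16 ⊆ -0-00 [E]
  m20 ⊆ --100,-0-00
  m23 ⊆ --111 [E]
  m25 ⊆ -10-1,11--1
  m26 ⊆ -1-1- [E]
  m27 ⊆ -1-1-,-10-1,11--1
  m28 ⊆ --100,-11-0,111--
  m29 ⊆ 11--1,111--
  m30 ⊆ -1-1-,-11-0,111--
  m31 ⊆ --111,-1-1-,11--1,111--
E = {--111, -0-00, -1-1-, 0-0--}
Petrick residual → --100, 00--1, 11--1
Cover = cd'e' + cde + b'd'e' + bd + a'c' + a'b'e + abe  |cover|=7

7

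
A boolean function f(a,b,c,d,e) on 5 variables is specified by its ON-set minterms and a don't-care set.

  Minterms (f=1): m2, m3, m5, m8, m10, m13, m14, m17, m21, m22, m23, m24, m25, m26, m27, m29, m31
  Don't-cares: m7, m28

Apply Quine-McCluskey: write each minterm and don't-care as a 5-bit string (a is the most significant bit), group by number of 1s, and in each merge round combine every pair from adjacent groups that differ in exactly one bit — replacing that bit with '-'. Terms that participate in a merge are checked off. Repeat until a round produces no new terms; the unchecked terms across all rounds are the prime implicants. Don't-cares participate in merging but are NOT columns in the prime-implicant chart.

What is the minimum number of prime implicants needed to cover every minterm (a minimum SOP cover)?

7

size-2^0 implicants → 00010(✓)  00011(✓)  00101(✓)  00111(✓)  01000(✓)  01010(✓)  01101(✓)  01110(✓)  10001(✓)  10101(✓)  10110(✓)  10111(✓)  11000(✓)  11001(✓)  11010(✓)  11011(✓)  11100(✓)  11101(✓)  11111(✓)
size-2^1 implicants → -0101(✓)  -0111(✓)  -1000(✓)  -1010(✓)  -1101(✓)  0-010  0-101(✓)  00-11  0001-  001-1(✓)  01-10  010-0(✓)  1-001(✓)  1-101(✓)  1-111(✓)  10-01(✓)  101-1(✓)  1011-  11-00(✓)  11-01(✓)  11-11(✓)  110-0(✓)  110-1(✓)  1100-(✓)  1101-(✓)  111-1(✓)  1110-(✓)
size-2^2 implicants → --101  -01-1  -10-0  1--01  1-1-1  11--1  11-0-  110--
Unchecked terms (primes): --101, -01-1, -10-0, 0-010, 00-11, 0001-, 01-10, 1--01, 1-1-1, 1011-, 11--1, 11-0-, 110--
Minterm coverage:
  m2 ⊆ 0-010,0001-
  m3 ⊆ 00-11,0001-
  m5 ⊆ --101,-01-1
  m8 ⊆ -10-0 [E]
  m10 ⊆ -10-0,0-010,01-10
  m13 ⊆ --101 [E]
  m14 ⊆ 01-10 [E]
  m17 ⊆ 1--01 [E]
  m21 ⊆ --101,-01-1,1--01,1-1-1
  m22 ⊆ 1011- [E]
  m23 ⊆ -01-1,1-1-1,1011-
  m24 ⊆ -10-0,11-0-,110--
  m25 ⊆ 1--01,11--1,11-0-,110--
  m26 ⊆ -10-0,110--
  m27 ⊆ 11--1,110--
  m29 ⊆ --101,1--01,1-1-1,11--1,11-0-
  m31 ⊆ 1-1-1,11--1
E = {--101, -10-0, 01-10, 1--01, 1011-}
Petrick residual → 0001-, 11--1
Cover = cd'e + bc'e' + a'b'c'd + a'bde' + ad'e + ab'cd + abe  |cover|=7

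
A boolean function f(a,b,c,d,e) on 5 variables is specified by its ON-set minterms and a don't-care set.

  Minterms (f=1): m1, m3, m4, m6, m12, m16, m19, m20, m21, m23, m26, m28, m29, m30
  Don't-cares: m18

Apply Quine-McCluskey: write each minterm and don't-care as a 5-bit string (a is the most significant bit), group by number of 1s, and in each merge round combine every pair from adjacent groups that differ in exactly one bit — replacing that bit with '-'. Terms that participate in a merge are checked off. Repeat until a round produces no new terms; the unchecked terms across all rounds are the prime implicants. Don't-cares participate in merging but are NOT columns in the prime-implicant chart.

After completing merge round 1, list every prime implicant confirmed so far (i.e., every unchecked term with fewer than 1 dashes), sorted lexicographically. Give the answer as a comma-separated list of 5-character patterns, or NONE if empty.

size-2^0 implicants → 00001(✓)  00011(✓)  00100(✓)  00110(✓)  01100(✓)  10000(✓)  10010(✓)  10011(✓)  10100(✓)  10101(✓)  10111(✓)  11010(✓)  11100(✓)  11101(✓)  11110(✓)
size-2^1 implicants → -0011  -0100(✓)  -1100(✓)  0-100(✓)  000-1  001-0  1-010  1-100(✓)  1-101(✓)  10-00  10-11  100-0  1001-  101-1  1010-(✓)  11-10  111-0  1110-(✓)
size-2^2 implicants → --100  1-10-
Unchecked terms (primes): --100, -0011, 000-1, 001-0, 1-010, 1-10-, 10-00, 10-11, 100-0, 1001-, 101-1, 11-10, 111-0

NONE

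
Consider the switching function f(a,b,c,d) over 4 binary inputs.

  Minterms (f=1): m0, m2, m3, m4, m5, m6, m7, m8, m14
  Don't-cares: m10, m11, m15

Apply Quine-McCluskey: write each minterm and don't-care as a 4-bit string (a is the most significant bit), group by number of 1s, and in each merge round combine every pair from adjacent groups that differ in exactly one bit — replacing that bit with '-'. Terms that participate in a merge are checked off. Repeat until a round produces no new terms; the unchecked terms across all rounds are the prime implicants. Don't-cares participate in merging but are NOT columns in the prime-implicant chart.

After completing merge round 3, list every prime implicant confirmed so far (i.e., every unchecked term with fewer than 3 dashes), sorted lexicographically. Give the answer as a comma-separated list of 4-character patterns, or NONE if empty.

[col 0] 0000*, 0010*, 0011*, 0100*, 0101*, 0110*, 0111*, 1000*, 1010*, 1011*, 1110*, 1111*
[col 1] -000*, -010*, -011*, -110*, -111*, 0-00*, 0-10*, 0-11*, 00-0*, 001-*, 01-0*, 01-1*, 010-*, 011-*, 1-10*, 1-11*, 10-0*, 101-*, 111-*
[col 2] --10*, --11*, -0-0, -01-*, -11-*, 0--0, 0-1-*, 01--, 1-1-*
[col 3] --1-
Prime implicants: --1-, -0-0, 0--0, 01--

-0-0, 0--0, 01--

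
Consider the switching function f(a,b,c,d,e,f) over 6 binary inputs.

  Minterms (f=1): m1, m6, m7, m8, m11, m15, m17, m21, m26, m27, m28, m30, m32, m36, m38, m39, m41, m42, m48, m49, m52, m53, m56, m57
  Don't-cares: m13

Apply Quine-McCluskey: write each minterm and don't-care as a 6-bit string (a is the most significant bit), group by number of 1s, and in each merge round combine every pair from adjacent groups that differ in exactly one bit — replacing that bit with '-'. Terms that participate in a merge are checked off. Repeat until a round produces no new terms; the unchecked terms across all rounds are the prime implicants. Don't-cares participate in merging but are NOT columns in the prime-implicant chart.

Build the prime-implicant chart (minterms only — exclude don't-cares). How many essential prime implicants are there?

size-2^0 implicants → 000001(✓)  000110(✓)  000111(✓)  001000  001011(✓)  001101(✓)  001111(✓)  010001(✓)  010101(✓)  011010(✓)  011011(✓)  011100(✓)  011110(✓)  100000(✓)  100100(✓)  100110(✓)  100111(✓)  101001(✓)  101010  110000(✓)  110001(✓)  110100(✓)  110101(✓)  111000(✓)  111001(✓)
size-2^1 implicants → -00110(✓)  -00111(✓)  -10001(✓)  -10101(✓)  0-0001  0-1011  00-111  00011-(✓)  001-11  0011-1  010-01(✓)  011-10  01101-  0111-0  1-0000(✓)  1-0100(✓)  1-1001  100-00(✓)  1001-0  10011-(✓)  11-000(✓)  11-001(✓)  110-00(✓)  110-01(✓)  11000-(✓)  11010-(✓)  11100-(✓)
size-2^2 implicants → -0011-  -10-01  1-0-00  11-00-  110-0-
Unchecked terms (primes): -0011-, -10-01, 0-0001, 0-1011, 00-111, 001-11, 001000, 0011-1, 011-10, 01101-, 0111-0, 1-0-00, 1-1001, 1001-0, 101010, 11-00-, 110-0-
Minterm coverage:
  m1 ⊆ 0-0001 [E]
  m6 ⊆ -0011- [E]
  m7 ⊆ -0011-,00-111
  m8 ⊆ 001000 [E]
  m11 ⊆ 0-1011,001-11
  m15 ⊆ 00-111,001-11,0011-1
  m17 ⊆ -10-01,0-0001
  m21 ⊆ -10-01 [E]
  m26 ⊆ 011-10,01101-
  m27 ⊆ 0-1011,01101-
  m28 ⊆ 0111-0 [E]
  m30 ⊆ 011-10,0111-0
  m32 ⊆ 1-0-00 [E]
  m36 ⊆ 1-0-00,1001-0
  m38 ⊆ -0011-,1001-0
  m39 ⊆ -0011- [E]
  m41 ⊆ 1-1001 [E]
  m42 ⊆ 101010 [E]
  m48 ⊆ 1-0-00,11-00-,110-0-
  m49 ⊆ -10-01,11-00-,110-0-
  m52 ⊆ 1-0-00,110-0-
  m53 ⊆ -10-01,110-0-
  m56 ⊆ 11-00- [E]
  m57 ⊆ 1-1001,11-00-
E = {-0011-, -10-01, 0-0001, 001000, 0111-0, 1-0-00, 1-1001, 101010, 11-00-}

9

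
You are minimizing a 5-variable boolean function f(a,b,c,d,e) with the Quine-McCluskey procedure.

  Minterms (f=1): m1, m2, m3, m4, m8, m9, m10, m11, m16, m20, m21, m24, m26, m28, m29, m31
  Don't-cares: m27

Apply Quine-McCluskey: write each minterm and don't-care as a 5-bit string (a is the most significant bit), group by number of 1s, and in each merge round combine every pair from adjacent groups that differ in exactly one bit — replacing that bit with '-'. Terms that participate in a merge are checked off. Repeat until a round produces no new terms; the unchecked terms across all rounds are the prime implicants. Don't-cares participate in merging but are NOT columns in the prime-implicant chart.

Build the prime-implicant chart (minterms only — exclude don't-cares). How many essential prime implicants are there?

5

size-2^0 implicants → 00001(✓)  00010(✓)  00011(✓)  00100(✓)  01000(✓)  01001(✓)  01010(✓)  01011(✓)  10000(✓)  10100(✓)  10101(✓)  11000(✓)  11010(✓)  11011(✓)  11100(✓)  11101(✓)  11111(✓)
size-2^1 implicants → -0100  -1000(✓)  -1010(✓)  -1011(✓)  0-001(✓)  0-010(✓)  0-011(✓)  000-1(✓)  0001-(✓)  010-0(✓)  010-1(✓)  0100-(✓)  0101-(✓)  1-000(✓)  1-100(✓)  1-101(✓)  10-00(✓)  1010-(✓)  11-00(✓)  11-11  110-0(✓)  1101-(✓)  111-1  1110-(✓)
size-2^2 implicants → -10-0  -101-  0-0-1  0-01-  010--  1--00  1-10-
Unchecked terms (primes): -0100, -10-0, -101-, 0-0-1, 0-01-, 010--, 1--00, 1-10-, 11-11, 111-1
Minterm coverage:
  m1 ⊆ 0-0-1 [E]
  m2 ⊆ 0-01- [E]
  m3 ⊆ 0-0-1,0-01-
  m4 ⊆ -0100 [E]
  m8 ⊆ -10-0,010--
  m9 ⊆ 0-0-1,010--
  m10 ⊆ -10-0,-101-,0-01-,010--
  m11 ⊆ -101-,0-0-1,0-01-,010--
  m16 ⊆ 1--00 [E]
  m20 ⊆ -0100,1--00,1-10-
  m21 ⊆ 1-10- [E]
  m24 ⊆ -10-0,1--00
  m26 ⊆ -10-0,-101-
  m28 ⊆ 1--00,1-10-
  m29 ⊆ 1-10-,111-1
  m31 ⊆ 11-11,111-1
E = {-0100, 0-0-1, 0-01-, 1--00, 1-10-}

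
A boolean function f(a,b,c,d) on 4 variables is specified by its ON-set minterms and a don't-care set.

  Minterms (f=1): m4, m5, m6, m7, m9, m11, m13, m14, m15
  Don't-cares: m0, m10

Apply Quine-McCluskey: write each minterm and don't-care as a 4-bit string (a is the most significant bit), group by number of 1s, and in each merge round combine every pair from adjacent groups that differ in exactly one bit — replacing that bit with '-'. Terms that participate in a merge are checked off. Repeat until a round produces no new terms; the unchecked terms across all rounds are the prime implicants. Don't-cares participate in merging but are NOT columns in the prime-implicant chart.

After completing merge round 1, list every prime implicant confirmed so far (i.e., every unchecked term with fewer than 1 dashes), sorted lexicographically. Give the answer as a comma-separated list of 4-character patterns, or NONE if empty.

Round 0: 0000✓ 0100✓ 0101✓ 0110✓ 0111✓ 1001✓ 1010✓ 1011✓ 1101✓ 1110✓ 1111✓
Round 1: -101✓ -110✓ -111✓ 0-00 01-0✓ 01-1✓ 010-✓ 011-✓ 1-01✓ 1-10✓ 1-11✓ 10-1✓ 101-✓ 11-1✓ 111-✓
Round 2: -1-1 -11- 01-- 1--1 1-1-
PIs = {-1-1, -11-, 0-00, 01--, 1--1, 1-1-}

NONE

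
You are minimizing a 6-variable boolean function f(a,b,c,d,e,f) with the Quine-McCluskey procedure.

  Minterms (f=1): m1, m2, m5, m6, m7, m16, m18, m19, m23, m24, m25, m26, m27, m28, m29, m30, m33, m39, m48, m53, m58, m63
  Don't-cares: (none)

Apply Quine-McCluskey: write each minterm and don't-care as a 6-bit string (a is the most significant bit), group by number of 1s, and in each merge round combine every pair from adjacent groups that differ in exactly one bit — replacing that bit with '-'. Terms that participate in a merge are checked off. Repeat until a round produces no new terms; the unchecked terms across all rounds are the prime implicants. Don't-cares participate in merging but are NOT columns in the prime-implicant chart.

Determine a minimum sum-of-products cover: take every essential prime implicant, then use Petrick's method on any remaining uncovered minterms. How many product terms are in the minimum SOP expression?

12

[col 0] 000001*, 000010*, 000101*, 000110*, 000111*, 010000*, 010010*, 010011*, 010111*, 011000*, 011001*, 011010*, 011011*, 011100*, 011101*, 011110*, 100001*, 100111*, 110000*, 110101, 111010*, 111111
[col 1] -00001, -00111, -10000, -11010, 0-0010, 0-0111, 000-01, 000-10, 0001-1, 00011-, 01-000*, 01-010*, 01-011*, 010-11, 0100-0*, 01001-*, 011-00*, 011-01*, 011-10*, 0110-0*, 0110-1*, 01100-*, 01101-*, 0111-0*, 01110-*
[col 2] 01-0-0, 01-01-, 011--0, 011-0-, 0110--
Prime implicants: -00001, -00111, -10000, -11010, 0-0010, 0-0111, 000-01, 000-10, 0001-1, 00011-, 01-0-0, 01-01-, 010-11, 011--0, 011-0-, 0110--, 110101, 111111
PI chart (minterm → PIs covering it):
  1 | -00001,000-01
  2 | 0-0010,000-10
  5 | 000-01,0001-1
  6 | 000-10,00011-
  7 | -00111,0-0111,0001-1,00011-
  16 | -10000,01-0-0
  18 | 0-0010,01-0-0,01-01-
  19 | 01-01-,010-11
  23 | 0-0111,010-11
  24 | 01-0-0,011--0,011-0-,0110--
  25 | 011-0-,0110--
  26 | -11010,01-0-0,01-01-,011--0,0110--
  27 | 01-01-,0110--
  28 | 011--0,011-0-
  29 | 011-0-  (sole → essential)
  30 | 011--0  (sole → essential)
  33 | -00001  (sole → essential)
  39 | -00111  (sole → essential)
  48 | -10000  (sole → essential)
  53 | 110101  (sole → essential)
  58 | -11010  (sole → essential)
  63 | 111111  (sole → essential)
Essential prime implicants: -00001, -00111, -10000, -11010, 011--0, 011-0-, 110101, 111111
Petrick residual → 0-0111, 000-01, 000-10, 01-01-
Minimum SOP uses 12 PIs: b'c'd'e'f + b'c'def + bc'd'e'f' + bcd'ef' + a'c'def + a'b'c'e'f + a'b'c'ef' + a'bd'e + a'bcf' + a'bce' + abc'de'f + abcdef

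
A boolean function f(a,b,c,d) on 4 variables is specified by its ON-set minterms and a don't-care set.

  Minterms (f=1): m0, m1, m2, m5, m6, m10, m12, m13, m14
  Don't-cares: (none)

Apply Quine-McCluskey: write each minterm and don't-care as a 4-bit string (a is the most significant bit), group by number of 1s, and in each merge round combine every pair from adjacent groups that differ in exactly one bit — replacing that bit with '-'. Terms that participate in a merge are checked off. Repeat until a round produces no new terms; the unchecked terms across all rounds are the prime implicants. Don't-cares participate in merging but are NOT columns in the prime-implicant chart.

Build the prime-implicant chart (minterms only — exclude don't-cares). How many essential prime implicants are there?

Round 0: 0000✓ 0001✓ 0010✓ 0101✓ 0110✓ 1010✓ 1100✓ 1101✓ 1110✓
Round 1: -010✓ -101 -110✓ 0-01 0-10✓ 00-0 000- 1-10✓ 11-0 110-
Round 2: --10
PIs = {--10, -101, 0-01, 00-0, 000-, 11-0, 110-}
Coverage chart:
  m0: 00-0,000-
  m1: 0-01,000-
  m2: --10,00-0
  m5: -101,0-01
  m6: --10 ←essential
  m10: --10 ←essential
  m12: 11-0,110-
  m13: -101,110-
  m14: --10,11-0
Essential: --10

1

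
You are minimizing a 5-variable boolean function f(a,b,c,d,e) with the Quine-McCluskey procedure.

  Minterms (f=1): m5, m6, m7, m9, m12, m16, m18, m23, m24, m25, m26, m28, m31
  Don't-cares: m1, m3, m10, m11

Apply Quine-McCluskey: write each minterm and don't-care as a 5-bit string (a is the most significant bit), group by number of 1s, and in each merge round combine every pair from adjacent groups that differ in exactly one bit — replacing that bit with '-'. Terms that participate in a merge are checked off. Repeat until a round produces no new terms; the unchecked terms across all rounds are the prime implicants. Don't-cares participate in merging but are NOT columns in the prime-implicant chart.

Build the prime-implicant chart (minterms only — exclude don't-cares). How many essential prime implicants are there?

5

size-2^0 implicants → 00001(✓)  00011(✓)  00101(✓)  00110(✓)  00111(✓)  01001(✓)  01010(✓)  01011(✓)  01100(✓)  10000(✓)  10010(✓)  10111(✓)  11000(✓)  11001(✓)  11010(✓)  11100(✓)  11111(✓)
size-2^1 implicants → -0111  -1001  -1010  -1100  0-001(✓)  0-011(✓)  00-01(✓)  00-11(✓)  000-1(✓)  001-1(✓)  0011-  010-1(✓)  0101-  1-000(✓)  1-010(✓)  1-111  100-0(✓)  11-00  110-0(✓)  1100-
size-2^2 implicants → 0-0-1  00--1  1-0-0
Unchecked terms (primes): -0111, -1001, -1010, -1100, 0-0-1, 00--1, 0011-, 0101-, 1-0-0, 1-111, 11-00, 1100-
Minterm coverage:
  m5 ⊆ 00--1 [E]
  m6 ⊆ 0011- [E]
  m7 ⊆ -0111,00--1,0011-
  m9 ⊆ -1001,0-0-1
  m12 ⊆ -1100 [E]
  m16 ⊆ 1-0-0 [E]
  m18 ⊆ 1-0-0 [E]
  m23 ⊆ -0111,1-111
  m24 ⊆ 1-0-0,11-00,1100-
  m25 ⊆ -1001,1100-
  m26 ⊆ -1010,1-0-0
  m28 ⊆ -1100,11-00
  m31 ⊆ 1-111 [E]
E = {-1100, 00--1, 0011-, 1-0-0, 1-111}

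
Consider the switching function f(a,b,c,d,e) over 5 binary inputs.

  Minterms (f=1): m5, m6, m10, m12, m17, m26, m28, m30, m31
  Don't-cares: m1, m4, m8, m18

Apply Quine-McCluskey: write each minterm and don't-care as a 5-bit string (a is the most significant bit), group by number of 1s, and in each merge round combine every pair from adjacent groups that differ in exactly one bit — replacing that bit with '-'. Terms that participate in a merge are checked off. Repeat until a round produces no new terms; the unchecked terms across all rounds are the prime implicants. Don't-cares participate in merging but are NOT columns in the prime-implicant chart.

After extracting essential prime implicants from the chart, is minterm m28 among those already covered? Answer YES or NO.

Round 0: 00001✓ 00100✓ 00101✓ 00110✓ 01000✓ 01010✓ 01100✓ 10001✓ 10010✓ 11010✓ 11100✓ 11110✓ 11111✓
Round 1: -0001 -1010 -1100 0-100 00-01 001-0 0010- 01-00 010-0 1-010 11-10 111-0 1111-
PIs = {-0001, -1010, -1100, 0-100, 00-01, 001-0, 0010-, 01-00, 010-0, 1-010, 11-10, 111-0, 1111-}
Coverage chart:
  m5: 00-01,0010-
  m6: 001-0 ←essential
  m10: -1010,010-0
  m12: -1100,0-100,01-00
  m17: -0001 ←essential
  m26: -1010,1-010,11-10
  m28: -1100,111-0
  m30: 11-10,111-0,1111-
  m31: 1111- ←essential
Essential: -0001, 001-0, 1111-

NO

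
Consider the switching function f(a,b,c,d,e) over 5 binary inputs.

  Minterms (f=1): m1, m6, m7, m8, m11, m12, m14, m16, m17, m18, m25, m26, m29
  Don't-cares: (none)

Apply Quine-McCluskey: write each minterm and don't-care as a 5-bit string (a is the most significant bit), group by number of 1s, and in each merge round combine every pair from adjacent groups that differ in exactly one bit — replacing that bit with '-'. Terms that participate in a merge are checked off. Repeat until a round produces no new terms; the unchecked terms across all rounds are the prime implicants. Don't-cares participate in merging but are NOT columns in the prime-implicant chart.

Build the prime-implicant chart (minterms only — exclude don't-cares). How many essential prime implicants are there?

6

Round 0: 00001✓ 00110✓ 00111✓ 01000✓ 01011 01100✓ 01110✓ 10000✓ 10001✓ 10010✓ 11001✓ 11010✓ 11101✓
Round 1: -0001 0-110 0011- 01-00 011-0 1-001 1-010 100-0 1000- 11-01
PIs = {-0001, 0-110, 0011-, 01-00, 01011, 011-0, 1-001, 1-010, 100-0, 1000-, 11-01}
Coverage chart:
  m1: -0001 ←essential
  m6: 0-110,0011-
  m7: 0011- ←essential
  m8: 01-00 ←essential
  m11: 01011 ←essential
  m12: 01-00,011-0
  m14: 0-110,011-0
  m16: 100-0,1000-
  m17: -0001,1-001,1000-
  m18: 1-010,100-0
  m25: 1-001,11-01
  m26: 1-010 ←essential
  m29: 11-01 ←essential
Essential: -0001, 0011-, 01-00, 01011, 1-010, 11-01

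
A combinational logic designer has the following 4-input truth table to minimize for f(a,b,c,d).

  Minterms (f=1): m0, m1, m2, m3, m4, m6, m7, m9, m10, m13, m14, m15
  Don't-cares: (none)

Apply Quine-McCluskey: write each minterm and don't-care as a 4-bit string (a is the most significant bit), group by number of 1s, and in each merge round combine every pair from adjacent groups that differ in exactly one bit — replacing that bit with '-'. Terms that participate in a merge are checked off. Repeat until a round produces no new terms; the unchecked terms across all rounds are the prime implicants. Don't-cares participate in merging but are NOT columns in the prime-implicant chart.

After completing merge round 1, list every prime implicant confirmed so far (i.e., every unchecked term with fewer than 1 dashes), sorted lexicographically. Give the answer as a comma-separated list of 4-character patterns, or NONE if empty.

NONE

Round 0: 0000✓ 0001✓ 0010✓ 0011✓ 0100✓ 0110✓ 0111✓ 1001✓ 1010✓ 1101✓ 1110✓ 1111✓
Round 1: -001 -010✓ -110✓ -111✓ 0-00✓ 0-10✓ 0-11✓ 00-0✓ 00-1✓ 000-✓ 001-✓ 01-0✓ 011-✓ 1-01 1-10✓ 11-1 111-✓
Round 2: --10 -11- 0--0 0-1- 00--
PIs = {--10, -001, -11-, 0--0, 0-1-, 00--, 1-01, 11-1}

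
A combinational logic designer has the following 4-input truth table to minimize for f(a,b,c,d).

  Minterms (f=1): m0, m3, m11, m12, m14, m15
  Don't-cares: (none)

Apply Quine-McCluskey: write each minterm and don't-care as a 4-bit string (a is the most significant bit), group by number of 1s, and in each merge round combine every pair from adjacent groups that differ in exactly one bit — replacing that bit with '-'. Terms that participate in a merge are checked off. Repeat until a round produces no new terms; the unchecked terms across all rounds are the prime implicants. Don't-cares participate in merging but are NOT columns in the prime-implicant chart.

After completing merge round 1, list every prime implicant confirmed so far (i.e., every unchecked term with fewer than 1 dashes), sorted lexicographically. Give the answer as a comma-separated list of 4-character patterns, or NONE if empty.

0000

[col 0] 0000, 0011*, 1011*, 1100*, 1110*, 1111*
[col 1] -011, 1-11, 11-0, 111-
Prime implicants: -011, 0000, 1-11, 11-0, 111-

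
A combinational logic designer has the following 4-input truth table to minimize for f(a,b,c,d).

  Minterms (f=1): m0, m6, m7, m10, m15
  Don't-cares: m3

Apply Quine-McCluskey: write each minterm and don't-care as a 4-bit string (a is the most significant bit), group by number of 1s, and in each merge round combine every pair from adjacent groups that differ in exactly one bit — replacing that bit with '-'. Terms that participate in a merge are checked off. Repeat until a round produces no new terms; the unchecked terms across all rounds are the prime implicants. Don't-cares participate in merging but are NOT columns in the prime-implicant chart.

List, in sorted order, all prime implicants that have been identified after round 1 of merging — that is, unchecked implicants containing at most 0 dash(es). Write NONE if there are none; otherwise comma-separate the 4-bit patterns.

0000, 1010

[col 0] 0000, 0011*, 0110*, 0111*, 1010, 1111*
[col 1] -111, 0-11, 011-
Prime implicants: -111, 0-11, 0000, 011-, 1010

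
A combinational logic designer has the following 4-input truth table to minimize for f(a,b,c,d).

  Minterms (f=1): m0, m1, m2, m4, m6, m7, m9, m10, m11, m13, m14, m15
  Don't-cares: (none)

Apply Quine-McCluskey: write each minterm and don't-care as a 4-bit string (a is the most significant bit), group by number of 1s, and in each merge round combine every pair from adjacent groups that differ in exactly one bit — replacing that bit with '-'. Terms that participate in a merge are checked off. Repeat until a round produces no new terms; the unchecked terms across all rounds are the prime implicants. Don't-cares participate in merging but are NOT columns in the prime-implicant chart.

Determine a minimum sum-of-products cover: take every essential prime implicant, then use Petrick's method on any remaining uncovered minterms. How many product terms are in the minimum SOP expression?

5

size-2^0 implicants → 0000(✓)  0001(✓)  0010(✓)  0100(✓)  0110(✓)  0111(✓)  1001(✓)  1010(✓)  1011(✓)  1101(✓)  1110(✓)  1111(✓)
size-2^1 implicants → -001  -010(✓)  -110(✓)  -111(✓)  0-00(✓)  0-10(✓)  00-0(✓)  000-  01-0(✓)  011-(✓)  1-01(✓)  1-10(✓)  1-11(✓)  10-1(✓)  101-(✓)  11-1(✓)  111-(✓)
size-2^2 implicants → --10  -11-  0--0  1--1  1-1-
Unchecked terms (primes): --10, -001, -11-, 0--0, 000-, 1--1, 1-1-
Minterm coverage:
  m0 ⊆ 0--0,000-
  m1 ⊆ -001,000-
  m2 ⊆ --10,0--0
  m4 ⊆ 0--0 [E]
  m6 ⊆ --10,-11-,0--0
  m7 ⊆ -11- [E]
  m9 ⊆ -001,1--1
  m10 ⊆ --10,1-1-
  m11 ⊆ 1--1,1-1-
  m13 ⊆ 1--1 [E]
  m14 ⊆ --10,-11-,1-1-
  m15 ⊆ -11-,1--1,1-1-
E = {-11-, 0--0, 1--1}
Petrick residual → --10, -001
Cover = cd' + b'c'd + bc + a'd' + ad  |cover|=5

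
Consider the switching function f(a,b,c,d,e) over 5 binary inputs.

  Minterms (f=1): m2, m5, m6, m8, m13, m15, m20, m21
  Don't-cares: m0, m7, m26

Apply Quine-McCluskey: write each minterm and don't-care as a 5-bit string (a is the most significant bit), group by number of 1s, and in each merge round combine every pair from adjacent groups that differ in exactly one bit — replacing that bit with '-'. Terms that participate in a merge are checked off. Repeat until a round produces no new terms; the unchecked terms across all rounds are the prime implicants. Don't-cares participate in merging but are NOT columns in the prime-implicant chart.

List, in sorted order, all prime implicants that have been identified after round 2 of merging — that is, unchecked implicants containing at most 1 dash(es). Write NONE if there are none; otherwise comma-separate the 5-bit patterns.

-0101, 0-000, 00-10, 000-0, 0011-, 1010-, 11010

Round 0: 00000✓ 00010✓ 00101✓ 00110✓ 00111✓ 01000✓ 01101✓ 01111✓ 10100✓ 10101✓ 11010
Round 1: -0101 0-000 0-101✓ 0-111✓ 00-10 000-0 001-1✓ 0011- 011-1✓ 1010-
Round 2: 0-1-1
PIs = {-0101, 0-000, 0-1-1, 00-10, 000-0, 0011-, 1010-, 11010}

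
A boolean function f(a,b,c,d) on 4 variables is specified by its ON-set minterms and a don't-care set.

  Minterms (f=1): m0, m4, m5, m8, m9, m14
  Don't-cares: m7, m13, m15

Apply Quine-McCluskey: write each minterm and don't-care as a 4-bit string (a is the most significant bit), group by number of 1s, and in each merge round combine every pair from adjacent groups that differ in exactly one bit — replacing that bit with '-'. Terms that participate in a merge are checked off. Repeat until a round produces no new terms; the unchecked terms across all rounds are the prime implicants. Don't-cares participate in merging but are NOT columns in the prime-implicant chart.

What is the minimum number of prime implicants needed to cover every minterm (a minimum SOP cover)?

4

Round 0: 0000✓ 0100✓ 0101✓ 0111✓ 1000✓ 1001✓ 1101✓ 1110✓ 1111✓
Round 1: -000 -101✓ -111✓ 0-00 01-1✓ 010- 1-01 100- 11-1✓ 111-
Round 2: -1-1
PIs = {-000, -1-1, 0-00, 010-, 1-01, 100-, 111-}
Coverage chart:
  m0: -000,0-00
  m4: 0-00,010-
  m5: -1-1,010-
  m8: -000,100-
  m9: 1-01,100-
  m14: 111- ←essential
Essential: 111-
Petrick residual → -000, 010-, 1-01
Min cover (4 terms): b'c'd' + a'bc' + ac'd + abc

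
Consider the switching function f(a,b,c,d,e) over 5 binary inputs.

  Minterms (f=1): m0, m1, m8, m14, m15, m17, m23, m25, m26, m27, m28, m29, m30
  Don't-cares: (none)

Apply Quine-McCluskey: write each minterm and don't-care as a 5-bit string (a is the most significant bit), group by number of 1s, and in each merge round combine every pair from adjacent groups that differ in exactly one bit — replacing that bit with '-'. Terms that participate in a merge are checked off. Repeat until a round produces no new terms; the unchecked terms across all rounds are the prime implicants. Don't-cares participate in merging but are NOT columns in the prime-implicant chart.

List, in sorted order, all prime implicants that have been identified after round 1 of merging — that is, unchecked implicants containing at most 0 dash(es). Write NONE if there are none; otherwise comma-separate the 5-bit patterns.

size-2^0 implicants → 00000(✓)  00001(✓)  01000(✓)  01110(✓)  01111(✓)  10001(✓)  10111  11001(✓)  11010(✓)  11011(✓)  11100(✓)  11101(✓)  11110(✓)
size-2^1 implicants → -0001  -1110  0-000  0000-  0111-  1-001  11-01  11-10  110-1  1101-  111-0  1110-
Unchecked terms (primes): -0001, -1110, 0-000, 0000-, 0111-, 1-001, 10111, 11-01, 11-10, 110-1, 1101-, 111-0, 1110-

10111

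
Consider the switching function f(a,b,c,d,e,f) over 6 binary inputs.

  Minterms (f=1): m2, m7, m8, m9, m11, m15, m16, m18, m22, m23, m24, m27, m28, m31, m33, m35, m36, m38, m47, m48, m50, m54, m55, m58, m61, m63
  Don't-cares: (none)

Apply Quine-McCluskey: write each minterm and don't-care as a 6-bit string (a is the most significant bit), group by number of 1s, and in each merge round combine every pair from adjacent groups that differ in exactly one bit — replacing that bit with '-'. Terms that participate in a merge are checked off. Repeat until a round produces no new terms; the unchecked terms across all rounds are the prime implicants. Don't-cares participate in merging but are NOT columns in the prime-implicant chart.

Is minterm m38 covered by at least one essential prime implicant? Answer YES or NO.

YES

size-2^0 implicants → 000010(✓)  000111(✓)  001000(✓)  001001(✓)  001011(✓)  001111(✓)  010000(✓)  010010(✓)  010110(✓)  010111(✓)  011000(✓)  011011(✓)  011100(✓)  011111(✓)  100001(✓)  100011(✓)  100100(✓)  100110(✓)  101111(✓)  110000(✓)  110010(✓)  110110(✓)  110111(✓)  111010(✓)  111101(✓)  111111(✓)
size-2^1 implicants → -01111(✓)  -10000(✓)  -10010(✓)  -10110(✓)  -10111(✓)  -11111(✓)  0-0010  0-0111(✓)  0-1000  0-1011(✓)  0-1111(✓)  00-111(✓)  001-11(✓)  0010-1  00100-  01-000  01-111(✓)  010-10(✓)  0100-0(✓)  01011-(✓)  011-00  011-11(✓)  1-0110  1-1111(✓)  1000-1  1001-0  11-010  11-111(✓)  110-10(✓)  1100-0(✓)  11011-(✓)  1111-1
size-2^2 implicants → --1111  -1-111  -10-10  -100-0  -1011-  0--111  0-1-11
Unchecked terms (primes): --1111, -1-111, -10-10, -100-0, -1011-, 0--111, 0-0010, 0-1-11, 0-1000, 0010-1, 00100-, 01-000, 011-00, 1-0110, 1000-1, 1001-0, 11-010, 1111-1
Minterm coverage:
  m2 ⊆ 0-0010 [E]
  m7 ⊆ 0--111 [E]
  m8 ⊆ 0-1000,00100-
  m9 ⊆ 0010-1,00100-
  m11 ⊆ 0-1-11,0010-1
  m15 ⊆ --1111,0--111,0-1-11
  m16 ⊆ -100-0,01-000
  m18 ⊆ -10-10,-100-0,0-0010
  m22 ⊆ -10-10,-1011-
  m23 ⊆ -1-111,-1011-,0--111
  m24 ⊆ 0-1000,01-000,011-00
  m27 ⊆ 0-1-11 [E]
  m28 ⊆ 011-00 [E]
  m31 ⊆ --1111,-1-111,0--111,0-1-11
  m33 ⊆ 1000-1 [E]
  m35 ⊆ 1000-1 [E]
  m36 ⊆ 1001-0 [E]
  m38 ⊆ 1-0110,1001-0
  m47 ⊆ --1111 [E]
  m48 ⊆ -100-0 [E]
  m50 ⊆ -10-10,-100-0,11-010
  m54 ⊆ -10-10,-1011-,1-0110
  m55 ⊆ -1-111,-1011-
  m58 ⊆ 11-010 [E]
  m61 ⊆ 1111-1 [E]
  m63 ⊆ --1111,-1-111,1111-1
E = {--1111, -100-0, 0--111, 0-0010, 0-1-11, 011-00, 1000-1, 1001-0, 11-010, 1111-1}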